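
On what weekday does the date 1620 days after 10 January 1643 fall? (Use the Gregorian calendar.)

Tuesday

Jan 10, 1643 is a Saturday.
1620 mod 7 = 3, so 1620 days after a Saturday is Saturday + 3 = Tuesday.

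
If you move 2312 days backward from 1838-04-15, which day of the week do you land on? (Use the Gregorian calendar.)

Apr 15, 1838 is a Sunday.
2312 mod 7 = 2, so 2312 days before a Sunday is Sunday − 2 = Friday.

Friday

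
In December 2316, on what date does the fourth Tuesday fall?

December 26, 2316

December 1, 2316 is a Friday.
The first Tuesday is therefore December 5 (4 days later).
The fourth Tuesday is 5 + 3×7 = December 26.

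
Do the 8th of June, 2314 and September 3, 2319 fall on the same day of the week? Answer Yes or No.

From Jun 8, 2314 to Sep 3, 2319 is 1913 days.
1913 mod 7 = 2, so they are different weekdays.
(Jun 8, 2314 is a Monday; Sep 3, 2319 is a Wednesday.)

No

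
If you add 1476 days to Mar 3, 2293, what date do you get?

March 18, 2297

+365 (one year) → Mar 3, 2294 (1111 left).
+365 (one year) → Mar 3, 2295 (746 left).
+366 (one year; includes Feb 29, 2296) → Mar 3, 2296 (380 left).
Mar has 31 days: +29 → Apr 1, 2296 (351 left).
Apr has 30 days: +30 → May 1, 2296 (321 left).
May has 31 days: +31 → Jun 1, 2296 (290 left).
Jun has 30 days: +30 → Jul 1, 2296 (260 left).
Jul has 31 days: +31 → Aug 1, 2296 (229 left).
Aug has 31 days: +31 → Sep 1, 2296 (198 left).
Sep has 30 days: +30 → Oct 1, 2296 (168 left).
Oct has 31 days: +31 → Nov 1, 2296 (137 left).
Nov has 30 days: +30 → Dec 1, 2296 (107 left).
Dec has 31 days: +31 → Jan 1, 2297 (76 left).
Jan has 31 days: +31 → Feb 1, 2297 (45 left).
Feb has 28 days: +28 → Mar 1, 2297 (17 left).
+17 → Mar 18, 2297.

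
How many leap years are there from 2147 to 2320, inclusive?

Multiples of 4 in [2147,2320]: 44.
Of those, multiples of 100: 2 (not leap unless ÷400).
Multiples of 400: 0.
Leap years = 44 − 2 + 0 = 42.

42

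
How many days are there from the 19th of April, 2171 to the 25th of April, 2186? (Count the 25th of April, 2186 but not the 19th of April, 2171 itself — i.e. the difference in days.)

Apr 19, 2171 → Apr 19, 2172: 366 days (Feb 29, 2172 is in that span).
Apr 19, 2172 → Apr 19, 2173: 365 days.
Apr 19, 2173 → Apr 19, 2174: 365 days.
Apr 19, 2174 → Apr 19, 2175: 365 days.
Apr 19, 2175 → Apr 19, 2176: 366 days (Feb 29, 2176 is in that span).
Apr 19, 2176 → Apr 19, 2177: 365 days.
Apr 19, 2177 → Apr 19, 2178: 365 days.
Apr 19, 2178 → Apr 19, 2179: 365 days.
Apr 19, 2179 → Apr 19, 2180: 366 days (Feb 29, 2180 is in that span).
Apr 19, 2180 → Apr 19, 2181: 365 days.
Apr 19, 2181 → Apr 19, 2182: 365 days.
Apr 19, 2182 → Apr 19, 2183: 365 days.
Apr 19, 2183 → Apr 19, 2184: 366 days (Feb 29, 2184 is in that span).
Apr 19, 2184 → Apr 19, 2185: 365 days.
Apr 19, 2185 → May 19, 2185: 30 days (April has 30).
May 19, 2185 → Jun 19, 2185: 31 days (May has 31).
Jun 19, 2185 → Jul 19, 2185: 30 days (June has 30).
Jul 19, 2185 → Aug 19, 2185: 31 days (July has 31).
Aug 19, 2185 → Sep 19, 2185: 31 days (August has 31).
Sep 19, 2185 → Oct 19, 2185: 30 days (September has 30).
Oct 19, 2185 → Nov 19, 2185: 31 days (October has 31).
Nov 19, 2185 → Dec 19, 2185: 30 days (November has 30).
Dec 19, 2185 → Jan 19, 2186: 31 days (December has 31).
Jan 19, 2186 → Feb 19, 2186: 31 days (January has 31).
Feb 19, 2186 → Mar 19, 2186: 28 days (February has 28).
Mar 19, 2186 → Apr 19, 2186: 31 days (March has 31).
Apr 19, 2186 → Apr 25, 2186: 6 days.
Total: 5485 days.

5485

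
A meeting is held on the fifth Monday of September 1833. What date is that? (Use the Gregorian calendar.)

September 30, 1833

September 1, 1833 is a Sunday.
The first Monday is therefore September 2 (1 days later).
The fifth Monday is 2 + 4×7 = September 30.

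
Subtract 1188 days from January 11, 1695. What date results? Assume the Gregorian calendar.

October 11, 1691

−365 (one year) → Jan 11, 1694 (823 left).
−365 (one year) → Jan 11, 1693 (458 left).
−366 (one year; includes Feb 29, 1692) → Jan 11, 1692 (92 left).
−11 → Dec 31, 1691 (end of Dec, 31 days; 81 left).
−31 → Nov 30, 1691 (end of Nov, 30 days; 50 left).
−30 → Oct 31, 1691 (end of Oct, 31 days; 20 left).
−20 → Oct 11, 1691.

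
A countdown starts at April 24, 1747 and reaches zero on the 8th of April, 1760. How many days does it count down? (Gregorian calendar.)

Apr 24, 1747 → Apr 24, 1748: 366 days (Feb 29, 1748 is in that span).
Apr 24, 1748 → Apr 24, 1749: 365 days.
Apr 24, 1749 → Apr 24, 1750: 365 days.
Apr 24, 1750 → Apr 24, 1751: 365 days.
Apr 24, 1751 → Apr 24, 1752: 366 days (Feb 29, 1752 is in that span).
Apr 24, 1752 → Apr 24, 1753: 365 days.
Apr 24, 1753 → Apr 24, 1754: 365 days.
Apr 24, 1754 → Apr 24, 1755: 365 days.
Apr 24, 1755 → Apr 24, 1756: 366 days (Feb 29, 1756 is in that span).
Apr 24, 1756 → Apr 24, 1757: 365 days.
Apr 24, 1757 → Apr 24, 1758: 365 days.
Apr 24, 1758 → Apr 24, 1759: 365 days.
Apr 24, 1759 → May 24, 1759: 30 days (April has 30).
May 24, 1759 → Jun 24, 1759: 31 days (May has 31).
Jun 24, 1759 → Jul 24, 1759: 30 days (June has 30).
Jul 24, 1759 → Aug 24, 1759: 31 days (July has 31).
Aug 24, 1759 → Sep 24, 1759: 31 days (August has 31).
Sep 24, 1759 → Oct 24, 1759: 30 days (September has 30).
Oct 24, 1759 → Nov 24, 1759: 31 days (October has 31).
Nov 24, 1759 → Dec 24, 1759: 30 days (November has 30).
Dec 24, 1759 → Jan 24, 1760: 31 days (December has 31).
Jan 24, 1760 → Feb 24, 1760: 31 days (January has 31).
Feb 24, 1760 → Mar 24, 1760: 29 days (February has 29).
Mar 24, 1760 → Apr 8, 1760: 15 days.
Total: 4733 days.

4733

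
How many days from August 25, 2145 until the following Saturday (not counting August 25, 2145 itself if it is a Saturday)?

Aug 25, 2145 is a Wednesday.
From Wednesday to the next Saturday is 3 days.

3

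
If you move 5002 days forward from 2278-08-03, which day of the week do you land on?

Aug 3, 2278 is a Saturday.
5002 mod 7 = 4, so 5002 days after a Saturday is Saturday + 4 = Wednesday.

Wednesday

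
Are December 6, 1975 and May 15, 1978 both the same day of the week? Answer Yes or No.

No

From Dec 6, 1975 to May 15, 1978 is 891 days.
891 mod 7 = 2, so they are different weekdays.
(Dec 6, 1975 is a Saturday; May 15, 1978 is a Monday.)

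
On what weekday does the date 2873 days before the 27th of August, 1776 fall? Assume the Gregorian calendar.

Saturday

First find the weekday of Aug 27, 1776. Doomsday rule: the anchor day for the 1700s is Sunday. For year 76: 76÷12 = 6 r 4, and 4÷4 = 1, so 6+4+1 = 11.
Sunday + 11 ≡ Thursday — that's 1776's doomsday.
In August the doomsday date is Aug 8.
Aug 27 is 19 days after Aug 8; 19 mod 7 = 5, so Thursday + 5 = Tuesday.
2873 mod 7 = 3, so 2873 days before a Tuesday is Tuesday − 3 = Saturday.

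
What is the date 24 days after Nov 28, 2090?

Nov has 30 days: +3 → Dec 1, 2090 (21 left).
+21 → Dec 22, 2090.

December 22, 2090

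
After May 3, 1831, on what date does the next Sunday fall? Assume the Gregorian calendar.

May 3, 1831 is a Tuesday.
From Tuesday to the next Sunday is 5 days.
May 3, 1831 + 5 = May 8, 1831.

May 8, 1831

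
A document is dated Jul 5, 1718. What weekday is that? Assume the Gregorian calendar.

Doomsday rule: the anchor day for the 1700s is Sunday. For year 18: 18÷12 = 1 r 6, and 6÷4 = 1, so 1+6+1 = 8.
Sunday + 8 ≡ Monday — that's 1718's doomsday.
In July the doomsday date is Jul 11.
Jul 5 is 6 days before Jul 11; 6 mod 7 = 6, so Monday − 6 = Tuesday.

Tuesday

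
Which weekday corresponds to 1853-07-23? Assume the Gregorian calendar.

Doomsday rule: the anchor day for the 1800s is Friday. For year 53: 53÷12 = 4 r 5, and 5÷4 = 1, so 4+5+1 = 10.
Friday + 10 ≡ Monday — that's 1853's doomsday.
In July the doomsday date is Jul 11.
Jul 23 is 12 days after Jul 11; 12 mod 7 = 5, so Monday + 5 = Saturday.

Saturday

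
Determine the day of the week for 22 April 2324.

Tuesday

Doomsday rule: the anchor day for the 2300s is Wednesday. For year 24: 24÷12 = 2 r 0, and 0÷4 = 0, so 2+0+0 = 2.
Wednesday + 2 ≡ Friday — that's 2324's doomsday.
In April the doomsday date is Apr 4.
Apr 22 is 18 days after Apr 4; 18 mod 7 = 4, so Friday + 4 = Tuesday.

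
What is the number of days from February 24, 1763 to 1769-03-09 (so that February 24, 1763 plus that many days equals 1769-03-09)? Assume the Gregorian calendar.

Feb 24, 1763 → Feb 24, 1764: 365 days.
Feb 24, 1764 → Feb 24, 1765: 366 days (Feb 29, 1764 is in that span).
Feb 24, 1765 → Feb 24, 1766: 365 days.
Feb 24, 1766 → Feb 24, 1767: 365 days.
Feb 24, 1767 → Feb 24, 1768: 365 days.
Feb 24, 1768 → Mar 24, 1768: 29 days (February has 29).
Mar 24, 1768 → Apr 24, 1768: 31 days (March has 31).
Apr 24, 1768 → May 24, 1768: 30 days (April has 30).
May 24, 1768 → Jun 24, 1768: 31 days (May has 31).
Jun 24, 1768 → Jul 24, 1768: 30 days (June has 30).
Jul 24, 1768 → Aug 24, 1768: 31 days (July has 31).
Aug 24, 1768 → Sep 24, 1768: 31 days (August has 31).
Sep 24, 1768 → Oct 24, 1768: 30 days (September has 30).
Oct 24, 1768 → Nov 24, 1768: 31 days (October has 31).
Nov 24, 1768 → Dec 24, 1768: 30 days (November has 30).
Dec 24, 1768 → Jan 24, 1769: 31 days (December has 31).
Jan 24, 1769 → Feb 24, 1769: 31 days (January has 31).
Feb 24, 1769 → Mar 9, 1769: 13 days.
Total: 2205 days.

2205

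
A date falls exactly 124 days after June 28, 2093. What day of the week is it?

Friday

First find the weekday of Jun 28, 2093. Doomsday rule: the anchor day for the 2000s is Tuesday. For year 93: 93÷12 = 7 r 9, and 9÷4 = 2, so 7+9+2 = 18.
Tuesday + 18 ≡ Saturday — that's 2093's doomsday.
In June the doomsday date is Jun 6.
Jun 28 is 22 days after Jun 6; 22 mod 7 = 1, so Saturday + 1 = Sunday.
124 mod 7 = 5, so 124 days after a Sunday is Sunday + 5 = Friday.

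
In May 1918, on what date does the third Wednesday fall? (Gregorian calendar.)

May 1, 1918 is a Wednesday.
The first Wednesday is therefore May 1 (same day).
The third Wednesday is 1 + 2×7 = May 15.

May 15, 1918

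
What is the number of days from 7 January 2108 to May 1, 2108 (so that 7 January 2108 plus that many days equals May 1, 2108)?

Jan 7, 2108 → Feb 7, 2108: 31 days (January has 31).
Feb 7, 2108 → Mar 7, 2108: 29 days (February has 29).
Mar 7, 2108 → Apr 7, 2108: 31 days (March has 31).
Apr 7, 2108 → May 1, 2108: 24 days.
Total: 115 days.

115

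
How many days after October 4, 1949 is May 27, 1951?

600

Oct 4, 1949 → Oct 4, 1950: 365 days.
Oct 4, 1950 → Nov 4, 1950: 31 days (October has 31).
Nov 4, 1950 → Dec 4, 1950: 30 days (November has 30).
Dec 4, 1950 → Jan 4, 1951: 31 days (December has 31).
Jan 4, 1951 → Feb 4, 1951: 31 days (January has 31).
Feb 4, 1951 → Mar 4, 1951: 28 days (February has 28).
Mar 4, 1951 → Apr 4, 1951: 31 days (March has 31).
Apr 4, 1951 → May 4, 1951: 30 days (April has 30).
May 4, 1951 → May 27, 1951: 23 days.
Total: 600 days.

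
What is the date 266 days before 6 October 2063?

January 13, 2063

−6 → Sep 30, 2063 (end of Sep, 30 days; 260 left).
−30 → Aug 31, 2063 (end of Aug, 31 days; 230 left).
−31 → Jul 31, 2063 (end of Jul, 31 days; 199 left).
−31 → Jun 30, 2063 (end of Jun, 30 days; 168 left).
−30 → May 31, 2063 (end of May, 31 days; 138 left).
−31 → Apr 30, 2063 (end of Apr, 30 days; 107 left).
−30 → Mar 31, 2063 (end of Mar, 31 days; 77 left).
−31 → Feb 28, 2063 (end of Feb, 28 days; 46 left).
−28 → Jan 31, 2063 (end of Jan, 31 days; 18 left).
−18 → Jan 13, 2063.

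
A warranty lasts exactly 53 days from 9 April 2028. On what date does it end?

Apr has 30 days: +22 → May 1, 2028 (31 left).
May has 31 days: +31 → Jun 1, 2028 (0 left).

June 1, 2028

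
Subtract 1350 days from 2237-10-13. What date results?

February 1, 2234

−365 (one year) → Oct 13, 2236 (985 left).
−366 (one year; includes Feb 29, 2236) → Oct 13, 2235 (619 left).
−365 (one year) → Oct 13, 2234 (254 left).
−13 → Sep 30, 2234 (end of Sep, 30 days; 241 left).
−30 → Aug 31, 2234 (end of Aug, 31 days; 211 left).
−31 → Jul 31, 2234 (end of Jul, 31 days; 180 left).
−31 → Jun 30, 2234 (end of Jun, 30 days; 149 left).
−30 → May 31, 2234 (end of May, 31 days; 119 left).
−31 → Apr 30, 2234 (end of Apr, 30 days; 88 left).
−30 → Mar 31, 2234 (end of Mar, 31 days; 58 left).
−31 → Feb 28, 2234 (end of Feb, 28 days; 27 left).
−27 → Feb 1, 2234.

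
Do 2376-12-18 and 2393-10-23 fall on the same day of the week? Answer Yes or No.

Yes

From Dec 18, 2376 to Oct 23, 2393 is 6153 days.
6153 mod 7 = 0, so they are the same weekday.
(Dec 18, 2376 is a Saturday; Oct 23, 2393 is a Saturday.)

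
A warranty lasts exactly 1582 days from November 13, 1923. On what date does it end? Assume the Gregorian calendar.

March 13, 1928

+366 (one year; includes Feb 29, 1924) → Nov 13, 1924 (1216 left).
+365 (one year) → Nov 13, 1925 (851 left).
+365 (one year) → Nov 13, 1926 (486 left).
+365 (one year) → Nov 13, 1927 (121 left).
Nov has 30 days: +18 → Dec 1, 1927 (103 left).
Dec has 31 days: +31 → Jan 1, 1928 (72 left).
Jan has 31 days: +31 → Feb 1, 1928 (41 left).
Feb has 29 days: +29 → Mar 1, 1928 (12 left).
+12 → Mar 13, 1928.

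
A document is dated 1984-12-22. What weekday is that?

Saturday

Doomsday rule: the anchor day for the 1900s is Wednesday. For year 84: 84÷12 = 7 r 0, and 0÷4 = 0, so 7+0+0 = 7.
Wednesday + 7 ≡ Wednesday — that's 1984's doomsday.
In December the doomsday date is Dec 12.
Dec 22 is 10 days after Dec 12; 10 mod 7 = 3, so Wednesday + 3 = Saturday.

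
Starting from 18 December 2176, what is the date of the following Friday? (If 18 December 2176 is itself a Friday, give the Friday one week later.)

December 20, 2176

Dec 18, 2176 is a Wednesday.
From Wednesday to the next Friday is 2 days.
Dec 18, 2176 + 2 = Dec 20, 2176.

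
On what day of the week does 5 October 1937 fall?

Doomsday rule: the anchor day for the 1900s is Wednesday. For year 37: 37÷12 = 3 r 1, and 1÷4 = 0, so 3+1+0 = 4.
Wednesday + 4 ≡ Sunday — that's 1937's doomsday.
In October the doomsday date is Oct 10.
Oct 5 is 5 days before Oct 10; 5 mod 7 = 5, so Sunday − 5 = Tuesday.

Tuesday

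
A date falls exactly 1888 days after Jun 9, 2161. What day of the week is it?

Sunday

Jun 9, 2161 is a Tuesday.
1888 mod 7 = 5, so 1888 days after a Tuesday is Tuesday + 5 = Sunday.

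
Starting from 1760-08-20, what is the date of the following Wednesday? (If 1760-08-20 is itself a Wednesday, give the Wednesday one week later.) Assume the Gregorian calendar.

August 27, 1760

Aug 20, 1760 is a Wednesday.
From Wednesday to the next Wednesday is 7 days.
Aug 20, 1760 + 7 = Aug 27, 1760.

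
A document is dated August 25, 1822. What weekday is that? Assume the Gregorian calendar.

Sunday

Doomsday rule: the anchor day for the 1800s is Friday. For year 22: 22÷12 = 1 r 10, and 10÷4 = 2, so 1+10+2 = 13.
Friday + 13 ≡ Thursday — that's 1822's doomsday.
In August the doomsday date is Aug 8.
Aug 25 is 17 days after Aug 8; 17 mod 7 = 3, so Thursday + 3 = Sunday.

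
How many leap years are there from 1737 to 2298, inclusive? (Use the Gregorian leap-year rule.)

136

Multiples of 4 in [1737,2298]: 140.
Of those, multiples of 100: 5 (not leap unless ÷400).
Multiples of 400: 1.
Leap years = 140 − 5 + 1 = 136.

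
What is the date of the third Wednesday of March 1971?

March 1, 1971 is a Monday.
The first Wednesday is therefore March 3 (2 days later).
The third Wednesday is 3 + 2×7 = March 17.

March 17, 1971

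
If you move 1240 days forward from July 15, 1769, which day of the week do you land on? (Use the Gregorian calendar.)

Jul 15, 1769 is a Saturday.
1240 mod 7 = 1, so 1240 days after a Saturday is Saturday + 1 = Sunday.

Sunday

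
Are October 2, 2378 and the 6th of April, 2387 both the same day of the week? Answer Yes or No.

Yes

From Oct 2, 2378 to Apr 6, 2387 is 3108 days.
3108 mod 7 = 0, so they are the same weekday.
(Oct 2, 2378 is a Monday; Apr 6, 2387 is a Monday.)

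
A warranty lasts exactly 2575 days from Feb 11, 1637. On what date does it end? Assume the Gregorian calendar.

+365 (one year) → Feb 11, 1638 (2210 left).
+365 (one year) → Feb 11, 1639 (1845 left).
+365 (one year) → Feb 11, 1640 (1480 left).
+366 (one year; includes Feb 29, 1640) → Feb 11, 1641 (1114 left).
+365 (one year) → Feb 11, 1642 (749 left).
+365 (one year) → Feb 11, 1643 (384 left).
Feb has 28 days: +18 → Mar 1, 1643 (366 left).
Mar has 31 days: +31 → Apr 1, 1643 (335 left).
Apr has 30 days: +30 → May 1, 1643 (305 left).
May has 31 days: +31 → Jun 1, 1643 (274 left).
Jun has 30 days: +30 → Jul 1, 1643 (244 left).
Jul has 31 days: +31 → Aug 1, 1643 (213 left).
Aug has 31 days: +31 → Sep 1, 1643 (182 left).
Sep has 30 days: +30 → Oct 1, 1643 (152 left).
Oct has 31 days: +31 → Nov 1, 1643 (121 left).
Nov has 30 days: +30 → Dec 1, 1643 (91 left).
Dec has 31 days: +31 → Jan 1, 1644 (60 left).
Jan has 31 days: +31 → Feb 1, 1644 (29 left).
Feb has 29 days: +29 → Mar 1, 1644 (0 left).

March 1, 1644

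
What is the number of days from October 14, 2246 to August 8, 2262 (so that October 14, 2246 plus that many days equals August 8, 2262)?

5777

Oct 14, 2246 → Oct 14, 2247: 365 days.
Oct 14, 2247 → Oct 14, 2248: 366 days (Feb 29, 2248 is in that span).
Oct 14, 2248 → Oct 14, 2249: 365 days.
Oct 14, 2249 → Oct 14, 2250: 365 days.
Oct 14, 2250 → Oct 14, 2251: 365 days.
Oct 14, 2251 → Oct 14, 2252: 366 days (Feb 29, 2252 is in that span).
Oct 14, 2252 → Oct 14, 2253: 365 days.
Oct 14, 2253 → Oct 14, 2254: 365 days.
Oct 14, 2254 → Oct 14, 2255: 365 days.
Oct 14, 2255 → Oct 14, 2256: 366 days (Feb 29, 2256 is in that span).
Oct 14, 2256 → Oct 14, 2257: 365 days.
Oct 14, 2257 → Oct 14, 2258: 365 days.
Oct 14, 2258 → Oct 14, 2259: 365 days.
Oct 14, 2259 → Oct 14, 2260: 366 days (Feb 29, 2260 is in that span).
Oct 14, 2260 → Oct 14, 2261: 365 days.
Oct 14, 2261 → Nov 14, 2261: 31 days (October has 31).
Nov 14, 2261 → Dec 14, 2261: 30 days (November has 30).
Dec 14, 2261 → Jan 14, 2262: 31 days (December has 31).
Jan 14, 2262 → Feb 14, 2262: 31 days (January has 31).
Feb 14, 2262 → Mar 14, 2262: 28 days (February has 28).
Mar 14, 2262 → Apr 14, 2262: 31 days (March has 31).
Apr 14, 2262 → May 14, 2262: 30 days (April has 30).
May 14, 2262 → Jun 14, 2262: 31 days (May has 31).
Jun 14, 2262 → Jul 14, 2262: 30 days (June has 30).
Jul 14, 2262 → Aug 8, 2262: 25 days.
Total: 5777 days.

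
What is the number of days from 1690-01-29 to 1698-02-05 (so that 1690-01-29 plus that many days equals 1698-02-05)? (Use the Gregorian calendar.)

Jan 29, 1690 → Jan 29, 1691: 365 days.
Jan 29, 1691 → Jan 29, 1692: 365 days.
Jan 29, 1692 → Jan 29, 1693: 366 days (Feb 29, 1692 is in that span).
Jan 29, 1693 → Jan 29, 1694: 365 days.
Jan 29, 1694 → Jan 29, 1695: 365 days.
Jan 29, 1695 → Jan 29, 1696: 365 days.
Jan 29, 1696 → Jan 29, 1697: 366 days (Feb 29, 1696 is in that span).
Jan 29, 1697 → Feb 28, 1697: 30 days (January has 31).
Feb 28, 1697 → Mar 28, 1697: 28 days (February has 28).
Mar 28, 1697 → Apr 28, 1697: 31 days (March has 31).
Apr 28, 1697 → May 28, 1697: 30 days (April has 30).
May 28, 1697 → Jun 28, 1697: 31 days (May has 31).
Jun 28, 1697 → Jul 28, 1697: 30 days (June has 30).
Jul 28, 1697 → Aug 28, 1697: 31 days (July has 31).
Aug 28, 1697 → Sep 28, 1697: 31 days (August has 31).
Sep 28, 1697 → Oct 28, 1697: 30 days (September has 30).
Oct 28, 1697 → Nov 28, 1697: 31 days (October has 31).
Nov 28, 1697 → Dec 28, 1697: 30 days (November has 30).
Dec 28, 1697 → Jan 28, 1698: 31 days (December has 31).
Jan 28, 1698 → Feb 5, 1698: 8 days.
Total: 2929 days.

2929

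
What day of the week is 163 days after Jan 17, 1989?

Thursday

First find the weekday of Jan 17, 1989. Doomsday rule: the anchor day for the 1900s is Wednesday. For year 89: 89÷12 = 7 r 5, and 5÷4 = 1, so 7+5+1 = 13.
Wednesday + 13 ≡ Tuesday — that's 1989's doomsday.
In January the doomsday date is Jan 3 (1989 is not a leap year).
Jan 17 is 14 days after Jan 3; 14 mod 7 = 0, so Tuesday + 0 = Tuesday.
163 mod 7 = 2, so 163 days after a Tuesday is Tuesday + 2 = Thursday.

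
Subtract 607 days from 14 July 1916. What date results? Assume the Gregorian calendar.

November 15, 1914

−366 (one year; includes Feb 29, 1916) → Jul 14, 1915 (241 left).
−14 → Jun 30, 1915 (end of Jun, 30 days; 227 left).
−30 → May 31, 1915 (end of May, 31 days; 197 left).
−31 → Apr 30, 1915 (end of Apr, 30 days; 166 left).
−30 → Mar 31, 1915 (end of Mar, 31 days; 136 left).
−31 → Feb 28, 1915 (end of Feb, 28 days; 105 left).
−28 → Jan 31, 1915 (end of Jan, 31 days; 77 left).
−31 → Dec 31, 1914 (end of Dec, 31 days; 46 left).
−31 → Nov 30, 1914 (end of Nov, 30 days; 15 left).
−15 → Nov 15, 1914.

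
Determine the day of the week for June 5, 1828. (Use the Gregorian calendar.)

January 1, 1828 is a Tuesday.
Jan 1, 1828 → Feb 1, 1828: 31 days (January has 31).
Feb 1, 1828 → Mar 1, 1828: 29 days (February has 29).
Mar 1, 1828 → Apr 1, 1828: 31 days (March has 31).
Apr 1, 1828 → May 1, 1828: 30 days (April has 30).
May 1, 1828 → Jun 1, 1828: 31 days (May has 31).
Jun 1, 1828 → Jun 5, 1828: 4 days.
Total: 156 days.
156 mod 7 = 2, so Tuesday + 2 = Thursday.

Thursday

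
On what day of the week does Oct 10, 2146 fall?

Doomsday rule: the anchor day for the 2100s is Sunday. For year 46: 46÷12 = 3 r 10, and 10÷4 = 2, so 3+10+2 = 15.
Sunday + 15 ≡ Monday — that's 2146's doomsday.
In October the doomsday date is Oct 10.
Oct 10 is the doomsday itself: Monday.

Monday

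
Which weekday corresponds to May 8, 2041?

Wednesday

January 1, 2041 is a Tuesday.
Jan 1, 2041 → Feb 1, 2041: 31 days (January has 31).
Feb 1, 2041 → Mar 1, 2041: 28 days (February has 28).
Mar 1, 2041 → Apr 1, 2041: 31 days (March has 31).
Apr 1, 2041 → May 1, 2041: 30 days (April has 30).
May 1, 2041 → May 8, 2041: 7 days.
Total: 127 days.
127 mod 7 = 1, so Tuesday + 1 = Wednesday.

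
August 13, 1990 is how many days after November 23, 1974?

5742

Nov 23, 1974 → Nov 23, 1975: 365 days.
Nov 23, 1975 → Nov 23, 1976: 366 days (Feb 29, 1976 is in that span).
Nov 23, 1976 → Nov 23, 1977: 365 days.
Nov 23, 1977 → Nov 23, 1978: 365 days.
Nov 23, 1978 → Nov 23, 1979: 365 days.
Nov 23, 1979 → Nov 23, 1980: 366 days (Feb 29, 1980 is in that span).
Nov 23, 1980 → Nov 23, 1981: 365 days.
Nov 23, 1981 → Nov 23, 1982: 365 days.
Nov 23, 1982 → Nov 23, 1983: 365 days.
Nov 23, 1983 → Nov 23, 1984: 366 days (Feb 29, 1984 is in that span).
Nov 23, 1984 → Nov 23, 1985: 365 days.
Nov 23, 1985 → Nov 23, 1986: 365 days.
Nov 23, 1986 → Nov 23, 1987: 365 days.
Nov 23, 1987 → Nov 23, 1988: 366 days (Feb 29, 1988 is in that span).
Nov 23, 1988 → Nov 23, 1989: 365 days.
Nov 23, 1989 → Dec 23, 1989: 30 days (November has 30).
Dec 23, 1989 → Jan 23, 1990: 31 days (December has 31).
Jan 23, 1990 → Feb 23, 1990: 31 days (January has 31).
Feb 23, 1990 → Mar 23, 1990: 28 days (February has 28).
Mar 23, 1990 → Apr 23, 1990: 31 days (March has 31).
Apr 23, 1990 → May 23, 1990: 30 days (April has 30).
May 23, 1990 → Jun 23, 1990: 31 days (May has 31).
Jun 23, 1990 → Jul 23, 1990: 30 days (June has 30).
Jul 23, 1990 → Aug 13, 1990: 21 days.
Total: 5742 days.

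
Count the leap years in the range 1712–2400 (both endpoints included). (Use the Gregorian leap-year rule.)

Multiples of 4 in [1712,2400]: 173.
Of those, multiples of 100: 7 (not leap unless ÷400).
Multiples of 400: 2.
Leap years = 173 − 7 + 2 = 168.

168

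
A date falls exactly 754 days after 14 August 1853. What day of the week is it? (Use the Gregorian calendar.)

Friday

First find the weekday of Aug 14, 1853. Doomsday rule: the anchor day for the 1800s is Friday. For year 53: 53÷12 = 4 r 5, and 5÷4 = 1, so 4+5+1 = 10.
Friday + 10 ≡ Monday — that's 1853's doomsday.
In August the doomsday date is Aug 8.
Aug 14 is 6 days after Aug 8; 6 mod 7 = 6, so Monday + 6 = Sunday.
754 mod 7 = 5, so 754 days after a Sunday is Sunday + 5 = Friday.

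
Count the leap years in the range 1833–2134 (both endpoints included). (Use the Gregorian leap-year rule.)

73

Multiples of 4 in [1833,2134]: 75.
Of those, multiples of 100: 3 (not leap unless ÷400).
Multiples of 400: 1.
Leap years = 75 − 3 + 1 = 73.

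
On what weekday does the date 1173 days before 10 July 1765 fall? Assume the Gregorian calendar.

Jul 10, 1765 is a Wednesday.
1173 mod 7 = 4, so 1173 days before a Wednesday is Wednesday − 4 = Saturday.

Saturday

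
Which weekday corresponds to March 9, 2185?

Doomsday rule: the anchor day for the 2100s is Sunday. For year 85: 85÷12 = 7 r 1, and 1÷4 = 0, so 7+1+0 = 8.
Sunday + 8 ≡ Monday — that's 2185's doomsday.
In March the doomsday date is Mar 14.
Mar 9 is 5 days before Mar 14; 5 mod 7 = 5, so Monday − 5 = Wednesday.

Wednesday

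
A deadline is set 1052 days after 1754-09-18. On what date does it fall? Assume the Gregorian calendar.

August 5, 1757

+365 (one year) → Sep 18, 1755 (687 left).
+366 (one year; includes Feb 29, 1756) → Sep 18, 1756 (321 left).
Sep has 30 days: +13 → Oct 1, 1756 (308 left).
Oct has 31 days: +31 → Nov 1, 1756 (277 left).
Nov has 30 days: +30 → Dec 1, 1756 (247 left).
Dec has 31 days: +31 → Jan 1, 1757 (216 left).
Jan has 31 days: +31 → Feb 1, 1757 (185 left).
Feb has 28 days: +28 → Mar 1, 1757 (157 left).
Mar has 31 days: +31 → Apr 1, 1757 (126 left).
Apr has 30 days: +30 → May 1, 1757 (96 left).
May has 31 days: +31 → Jun 1, 1757 (65 left).
Jun has 30 days: +30 → Jul 1, 1757 (35 left).
Jul has 31 days: +31 → Aug 1, 1757 (4 left).
+4 → Aug 5, 1757.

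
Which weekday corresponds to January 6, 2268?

Doomsday rule: the anchor day for the 2200s is Friday. For year 68: 68÷12 = 5 r 8, and 8÷4 = 2, so 5+8+2 = 15.
Friday + 15 ≡ Saturday — that's 2268's doomsday.
In January the doomsday date is Jan 4 (2268 is a leap year (divisible by 4)).
Jan 6 is 2 days after Jan 4; 2 mod 7 = 2, so Saturday + 2 = Monday.

Monday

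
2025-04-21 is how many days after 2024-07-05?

Jul 5, 2024 → Aug 5, 2024: 31 days (July has 31).
Aug 5, 2024 → Sep 5, 2024: 31 days (August has 31).
Sep 5, 2024 → Oct 5, 2024: 30 days (September has 30).
Oct 5, 2024 → Nov 5, 2024: 31 days (October has 31).
Nov 5, 2024 → Dec 5, 2024: 30 days (November has 30).
Dec 5, 2024 → Jan 5, 2025: 31 days (December has 31).
Jan 5, 2025 → Feb 5, 2025: 31 days (January has 31).
Feb 5, 2025 → Mar 5, 2025: 28 days (February has 28).
Mar 5, 2025 → Apr 5, 2025: 31 days (March has 31).
Apr 5, 2025 → Apr 21, 2025: 16 days.
Total: 290 days.

290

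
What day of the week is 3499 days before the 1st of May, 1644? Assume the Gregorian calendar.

May 1, 1644 is a Sunday.
3499 mod 7 = 6, so 3499 days before a Sunday is Sunday − 6 = Monday.

Monday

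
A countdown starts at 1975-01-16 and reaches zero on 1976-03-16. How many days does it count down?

425

Jan 16, 1975 → Jan 16, 1976: 365 days.
Jan 16, 1976 → Feb 16, 1976: 31 days (January has 31).
Feb 16, 1976 → Mar 16, 1976: 29 days.
Total: 425 days.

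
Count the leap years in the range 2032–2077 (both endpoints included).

Multiples of 4 in [2032,2077]: 12.
Of those, multiples of 100: 0 (not leap unless ÷400).
Multiples of 400: 0.
Leap years = 12 − 0 + 0 = 12.

12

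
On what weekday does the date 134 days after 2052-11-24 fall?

First find the weekday of Nov 24, 2052. Doomsday rule: the anchor day for the 2000s is Tuesday. For year 52: 52÷12 = 4 r 4, and 4÷4 = 1, so 4+4+1 = 9.
Tuesday + 9 ≡ Thursday — that's 2052's doomsday.
In November the doomsday date is Nov 7.
Nov 24 is 17 days after Nov 7; 17 mod 7 = 3, so Thursday + 3 = Sunday.
134 mod 7 = 1, so 134 days after a Sunday is Sunday + 1 = Monday.

Monday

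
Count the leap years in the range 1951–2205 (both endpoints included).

62

Multiples of 4 in [1951,2205]: 64.
Of those, multiples of 100: 3 (not leap unless ÷400).
Multiples of 400: 1.
Leap years = 64 − 3 + 1 = 62.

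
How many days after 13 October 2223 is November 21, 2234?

Oct 13, 2223 → Oct 13, 2224: 366 days (Feb 29, 2224 is in that span).
Oct 13, 2224 → Oct 13, 2225: 365 days.
Oct 13, 2225 → Oct 13, 2226: 365 days.
Oct 13, 2226 → Oct 13, 2227: 365 days.
Oct 13, 2227 → Oct 13, 2228: 366 days (Feb 29, 2228 is in that span).
Oct 13, 2228 → Oct 13, 2229: 365 days.
Oct 13, 2229 → Oct 13, 2230: 365 days.
Oct 13, 2230 → Oct 13, 2231: 365 days.
Oct 13, 2231 → Oct 13, 2232: 366 days (Feb 29, 2232 is in that span).
Oct 13, 2232 → Oct 13, 2233: 365 days.
Oct 13, 2233 → Oct 13, 2234: 365 days.
Oct 13, 2234 → Nov 13, 2234: 31 days (October has 31).
Nov 13, 2234 → Nov 21, 2234: 8 days.
Total: 4057 days.

4057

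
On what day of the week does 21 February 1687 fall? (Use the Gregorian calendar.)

Doomsday rule: the anchor day for the 1600s is Tuesday. For year 87: 87÷12 = 7 r 3, and 3÷4 = 0, so 7+3+0 = 10.
Tuesday + 10 ≡ Friday — that's 1687's doomsday.
In February the doomsday date is Feb 28 (1687 is not a leap year).
Feb 21 is 7 days before Feb 28; 7 mod 7 = 0, so Friday − 0 = Friday.

Friday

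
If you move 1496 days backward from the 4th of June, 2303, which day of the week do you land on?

Jun 4, 2303 is a Thursday.
1496 mod 7 = 5, so 1496 days before a Thursday is Thursday − 5 = Saturday.

Saturday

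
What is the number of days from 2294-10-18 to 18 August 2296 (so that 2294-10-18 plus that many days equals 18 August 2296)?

Oct 18, 2294 → Oct 18, 2295: 365 days.
Oct 18, 2295 → Nov 18, 2295: 31 days (October has 31).
Nov 18, 2295 → Dec 18, 2295: 30 days (November has 30).
Dec 18, 2295 → Jan 18, 2296: 31 days (December has 31).
Jan 18, 2296 → Feb 18, 2296: 31 days (January has 31).
Feb 18, 2296 → Mar 18, 2296: 29 days (February has 29).
Mar 18, 2296 → Apr 18, 2296: 31 days (March has 31).
Apr 18, 2296 → May 18, 2296: 30 days (April has 30).
May 18, 2296 → Jun 18, 2296: 31 days (May has 31).
Jun 18, 2296 → Jul 18, 2296: 30 days (June has 30).
Jul 18, 2296 → Aug 18, 2296: 31 days.
Total: 670 days.

670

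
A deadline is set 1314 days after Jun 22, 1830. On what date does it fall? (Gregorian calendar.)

+365 (one year) → Jun 22, 1831 (949 left).
+366 (one year; includes Feb 29, 1832) → Jun 22, 1832 (583 left).
+365 (one year) → Jun 22, 1833 (218 left).
Jun has 30 days: +9 → Jul 1, 1833 (209 left).
Jul has 31 days: +31 → Aug 1, 1833 (178 left).
Aug has 31 days: +31 → Sep 1, 1833 (147 left).
Sep has 30 days: +30 → Oct 1, 1833 (117 left).
Oct has 31 days: +31 → Nov 1, 1833 (86 left).
Nov has 30 days: +30 → Dec 1, 1833 (56 left).
Dec has 31 days: +31 → Jan 1, 1834 (25 left).
+25 → Jan 26, 1834.

January 26, 1834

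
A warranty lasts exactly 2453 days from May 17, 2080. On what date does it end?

February 3, 2087

+365 (one year) → May 17, 2081 (2088 left).
+365 (one year) → May 17, 2082 (1723 left).
+365 (one year) → May 17, 2083 (1358 left).
+366 (one year; includes Feb 29, 2084) → May 17, 2084 (992 left).
+365 (one year) → May 17, 2085 (627 left).
+365 (one year) → May 17, 2086 (262 left).
May has 31 days: +15 → Jun 1, 2086 (247 left).
Jun has 30 days: +30 → Jul 1, 2086 (217 left).
Jul has 31 days: +31 → Aug 1, 2086 (186 left).
Aug has 31 days: +31 → Sep 1, 2086 (155 left).
Sep has 30 days: +30 → Oct 1, 2086 (125 left).
Oct has 31 days: +31 → Nov 1, 2086 (94 left).
Nov has 30 days: +30 → Dec 1, 2086 (64 left).
Dec has 31 days: +31 → Jan 1, 2087 (33 left).
Jan has 31 days: +31 → Feb 1, 2087 (2 left).
+2 → Feb 3, 2087.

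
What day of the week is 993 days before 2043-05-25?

First find the weekday of May 25, 2043. Doomsday rule: the anchor day for the 2000s is Tuesday. For year 43: 43÷12 = 3 r 7, and 7÷4 = 1, so 3+7+1 = 11.
Tuesday + 11 ≡ Saturday — that's 2043's doomsday.
In May the doomsday date is May 9.
May 25 is 16 days after May 9; 16 mod 7 = 2, so Saturday + 2 = Monday.
993 mod 7 = 6, so 993 days before a Monday is Monday − 6 = Tuesday.

Tuesday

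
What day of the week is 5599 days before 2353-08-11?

First find the weekday of Aug 11, 2353. Doomsday rule: the anchor day for the 2300s is Wednesday. For year 53: 53÷12 = 4 r 5, and 5÷4 = 1, so 4+5+1 = 10.
Wednesday + 10 ≡ Saturday — that's 2353's doomsday.
In August the doomsday date is Aug 8.
Aug 11 is 3 days after Aug 8; 3 mod 7 = 3, so Saturday + 3 = Tuesday.
5599 mod 7 = 6, so 5599 days before a Tuesday is Tuesday − 6 = Wednesday.

Wednesday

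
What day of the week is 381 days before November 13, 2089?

Thursday

First find the weekday of Nov 13, 2089. Doomsday rule: the anchor day for the 2000s is Tuesday. For year 89: 89÷12 = 7 r 5, and 5÷4 = 1, so 7+5+1 = 13.
Tuesday + 13 ≡ Monday — that's 2089's doomsday.
In November the doomsday date is Nov 7.
Nov 13 is 6 days after Nov 7; 6 mod 7 = 6, so Monday + 6 = Sunday.
381 mod 7 = 3, so 381 days before a Sunday is Sunday − 3 = Thursday.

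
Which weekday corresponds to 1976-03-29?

Doomsday rule: the anchor day for the 1900s is Wednesday. For year 76: 76÷12 = 6 r 4, and 4÷4 = 1, so 6+4+1 = 11.
Wednesday + 11 ≡ Sunday — that's 1976's doomsday.
In March the doomsday date is Mar 14.
Mar 29 is 15 days after Mar 14; 15 mod 7 = 1, so Sunday + 1 = Monday.

Monday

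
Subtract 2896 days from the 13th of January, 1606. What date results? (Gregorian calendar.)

−365 (one year) → Jan 13, 1605 (2531 left).
−366 (one year; includes Feb 29, 1604) → Jan 13, 1604 (2165 left).
−365 (one year) → Jan 13, 1603 (1800 left).
−365 (one year) → Jan 13, 1602 (1435 left).
−365 (one year) → Jan 13, 1601 (1070 left).
−366 (one year; includes Feb 29, 1600) → Jan 13, 1600 (704 left).
−365 (one year) → Jan 13, 1599 (339 left).
−13 → Dec 31, 1598 (end of Dec, 31 days; 326 left).
−31 → Nov 30, 1598 (end of Nov, 30 days; 295 left).
−30 → Oct 31, 1598 (end of Oct, 31 days; 265 left).
−31 → Sep 30, 1598 (end of Sep, 30 days; 234 left).
−30 → Aug 31, 1598 (end of Aug, 31 days; 204 left).
−31 → Jul 31, 1598 (end of Jul, 31 days; 173 left).
−31 → Jun 30, 1598 (end of Jun, 30 days; 142 left).
−30 → May 31, 1598 (end of May, 31 days; 112 left).
−31 → Apr 30, 1598 (end of Apr, 30 days; 81 left).
−30 → Mar 31, 1598 (end of Mar, 31 days; 51 left).
−31 → Feb 28, 1598 (end of Feb, 28 days; 20 left).
−20 → Feb 8, 1598.

February 8, 1598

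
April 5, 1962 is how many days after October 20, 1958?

1263

Oct 20, 1958 → Oct 20, 1959: 365 days.
Oct 20, 1959 → Oct 20, 1960: 366 days (Feb 29, 1960 is in that span).
Oct 20, 1960 → Oct 20, 1961: 365 days.
Oct 20, 1961 → Nov 20, 1961: 31 days (October has 31).
Nov 20, 1961 → Dec 20, 1961: 30 days (November has 30).
Dec 20, 1961 → Jan 20, 1962: 31 days (December has 31).
Jan 20, 1962 → Feb 20, 1962: 31 days (January has 31).
Feb 20, 1962 → Mar 20, 1962: 28 days (February has 28).
Mar 20, 1962 → Apr 5, 1962: 16 days.
Total: 1263 days.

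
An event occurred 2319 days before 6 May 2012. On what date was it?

−366 (one year; includes Feb 29, 2012) → May 6, 2011 (1953 left).
−365 (one year) → May 6, 2010 (1588 left).
−365 (one year) → May 6, 2009 (1223 left).
−365 (one year) → May 6, 2008 (858 left).
−366 (one year; includes Feb 29, 2008) → May 6, 2007 (492 left).
−365 (one year) → May 6, 2006 (127 left).
−6 → Apr 30, 2006 (end of Apr, 30 days; 121 left).
−30 → Mar 31, 2006 (end of Mar, 31 days; 91 left).
−31 → Feb 28, 2006 (end of Feb, 28 days; 60 left).
−28 → Jan 31, 2006 (end of Jan, 31 days; 32 left).
−31 → Dec 31, 2005 (end of Dec, 31 days; 1 left).
−1 → Dec 30, 2005.

December 30, 2005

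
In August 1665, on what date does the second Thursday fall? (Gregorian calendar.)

August 1, 1665 is a Saturday.
The first Thursday is therefore August 6 (5 days later).
The second Thursday is 6 + 1×7 = August 13.

August 13, 1665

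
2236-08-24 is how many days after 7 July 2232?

1509

Jul 7, 2232 → Jul 7, 2233: 365 days.
Jul 7, 2233 → Jul 7, 2234: 365 days.
Jul 7, 2234 → Jul 7, 2235: 365 days.
Jul 7, 2235 → Jul 7, 2236: 366 days (Feb 29, 2236 is in that span).
Jul 7, 2236 → Aug 7, 2236: 31 days (July has 31).
Aug 7, 2236 → Aug 24, 2236: 17 days.
Total: 1509 days.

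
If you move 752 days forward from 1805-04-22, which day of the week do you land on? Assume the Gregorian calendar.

First find the weekday of Apr 22, 1805. Doomsday rule: the anchor day for the 1800s is Friday. For year 05: 5÷12 = 0 r 5, and 5÷4 = 1, so 0+5+1 = 6.
Friday + 6 ≡ Thursday — that's 1805's doomsday.
In April the doomsday date is Apr 4.
Apr 22 is 18 days after Apr 4; 18 mod 7 = 4, so Thursday + 4 = Monday.
752 mod 7 = 3, so 752 days after a Monday is Monday + 3 = Thursday.

Thursday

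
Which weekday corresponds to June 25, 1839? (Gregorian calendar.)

Doomsday rule: the anchor day for the 1800s is Friday. For year 39: 39÷12 = 3 r 3, and 3÷4 = 0, so 3+3+0 = 6.
Friday + 6 ≡ Thursday — that's 1839's doomsday.
In June the doomsday date is Jun 6.
Jun 25 is 19 days after Jun 6; 19 mod 7 = 5, so Thursday + 5 = Tuesday.

Tuesday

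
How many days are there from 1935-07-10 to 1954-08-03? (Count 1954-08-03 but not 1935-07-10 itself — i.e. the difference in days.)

6964

Jul 10, 1935 → Jul 10, 1936: 366 days (Feb 29, 1936 is in that span).
Jul 10, 1936 → Jul 10, 1937: 365 days.
Jul 10, 1937 → Jul 10, 1938: 365 days.
Jul 10, 1938 → Jul 10, 1939: 365 days.
Jul 10, 1939 → Jul 10, 1940: 366 days (Feb 29, 1940 is in that span).
Jul 10, 1940 → Jul 10, 1941: 365 days.
Jul 10, 1941 → Jul 10, 1942: 365 days.
Jul 10, 1942 → Jul 10, 1943: 365 days.
Jul 10, 1943 → Jul 10, 1944: 366 days (Feb 29, 1944 is in that span).
Jul 10, 1944 → Jul 10, 1945: 365 days.
Jul 10, 1945 → Jul 10, 1946: 365 days.
Jul 10, 1946 → Jul 10, 1947: 365 days.
Jul 10, 1947 → Jul 10, 1948: 366 days (Feb 29, 1948 is in that span).
Jul 10, 1948 → Jul 10, 1949: 365 days.
Jul 10, 1949 → Jul 10, 1950: 365 days.
Jul 10, 1950 → Jul 10, 1951: 365 days.
Jul 10, 1951 → Jul 10, 1952: 366 days (Feb 29, 1952 is in that span).
Jul 10, 1952 → Jul 10, 1953: 365 days.
Jul 10, 1953 → Aug 10, 1953: 31 days (July has 31).
Aug 10, 1953 → Sep 10, 1953: 31 days (August has 31).
Sep 10, 1953 → Oct 10, 1953: 30 days (September has 30).
Oct 10, 1953 → Nov 10, 1953: 31 days (October has 31).
Nov 10, 1953 → Dec 10, 1953: 30 days (November has 30).
Dec 10, 1953 → Jan 10, 1954: 31 days (December has 31).
Jan 10, 1954 → Feb 10, 1954: 31 days (January has 31).
Feb 10, 1954 → Mar 10, 1954: 28 days (February has 28).
Mar 10, 1954 → Apr 10, 1954: 31 days (March has 31).
Apr 10, 1954 → May 10, 1954: 30 days (April has 30).
May 10, 1954 → Jun 10, 1954: 31 days (May has 31).
Jun 10, 1954 → Jul 10, 1954: 30 days (June has 30).
Jul 10, 1954 → Aug 3, 1954: 24 days.
Total: 6964 days.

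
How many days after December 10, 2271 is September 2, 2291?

7206

Dec 10, 2271 → Dec 10, 2272: 366 days (Feb 29, 2272 is in that span).
Dec 10, 2272 → Dec 10, 2273: 365 days.
Dec 10, 2273 → Dec 10, 2274: 365 days.
Dec 10, 2274 → Dec 10, 2275: 365 days.
Dec 10, 2275 → Dec 10, 2276: 366 days (Feb 29, 2276 is in that span).
Dec 10, 2276 → Dec 10, 2277: 365 days.
Dec 10, 2277 → Dec 10, 2278: 365 days.
Dec 10, 2278 → Dec 10, 2279: 365 days.
Dec 10, 2279 → Dec 10, 2280: 366 days (Feb 29, 2280 is in that span).
Dec 10, 2280 → Dec 10, 2281: 365 days.
Dec 10, 2281 → Dec 10, 2282: 365 days.
Dec 10, 2282 → Dec 10, 2283: 365 days.
Dec 10, 2283 → Dec 10, 2284: 366 days (Feb 29, 2284 is in that span).
Dec 10, 2284 → Dec 10, 2285: 365 days.
Dec 10, 2285 → Dec 10, 2286: 365 days.
Dec 10, 2286 → Dec 10, 2287: 365 days.
Dec 10, 2287 → Dec 10, 2288: 366 days (Feb 29, 2288 is in that span).
Dec 10, 2288 → Dec 10, 2289: 365 days.
Dec 10, 2289 → Dec 10, 2290: 365 days.
Dec 10, 2290 → Jan 10, 2291: 31 days (December has 31).
Jan 10, 2291 → Feb 10, 2291: 31 days (January has 31).
Feb 10, 2291 → Mar 10, 2291: 28 days (February has 28).
Mar 10, 2291 → Apr 10, 2291: 31 days (March has 31).
Apr 10, 2291 → May 10, 2291: 30 days (April has 30).
May 10, 2291 → Jun 10, 2291: 31 days (May has 31).
Jun 10, 2291 → Jul 10, 2291: 30 days (June has 30).
Jul 10, 2291 → Aug 10, 2291: 31 days (July has 31).
Aug 10, 2291 → Sep 2, 2291: 23 days.
Total: 7206 days.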